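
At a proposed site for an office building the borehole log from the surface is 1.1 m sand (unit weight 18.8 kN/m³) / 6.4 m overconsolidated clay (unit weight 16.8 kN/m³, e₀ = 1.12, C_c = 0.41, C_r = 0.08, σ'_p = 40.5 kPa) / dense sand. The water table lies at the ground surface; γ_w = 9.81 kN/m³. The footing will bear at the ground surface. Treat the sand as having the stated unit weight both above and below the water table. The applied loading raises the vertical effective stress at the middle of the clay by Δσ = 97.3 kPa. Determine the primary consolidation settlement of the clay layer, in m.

Mid-depth of clay below the ground surface: z = 1.1 + 6.4/2 = 4.3 m.
Total vertical stress at mid-clay: σ_v = 18.8×1.1 + 16.8×3.2 = 74.44 kPa.
Pore pressure: u = 9.81×(4.3 − 0) = 42.183 kPa.
Initial effective stress: σ'_0 = σ_v − u = 74.44 − 42.183 = 32.257 kPa.
Final effective stress: σ'_f = 32.257 + 97.3 = 129.56 kPa.
σ'_f = 129.56 > σ'_p = 40.5 kPa, so the stress path crosses the preconsolidation pressure — recompression up to σ'_p, then virgin compression beyond:
S_c = H/(1+e₀)·[C_r·log₁₀(σ'_p/σ'_0) + C_c·log₁₀(σ'_f/σ'_p)]
    = 6.4/2.12 × [0.08×log₁₀(40.5/32.257) + 0.41×log₁₀(129.56/40.5)]
    = 3.0189 × [0.0079065 + 0.20706] = 0.649 m

S_c ≈ 0.649 m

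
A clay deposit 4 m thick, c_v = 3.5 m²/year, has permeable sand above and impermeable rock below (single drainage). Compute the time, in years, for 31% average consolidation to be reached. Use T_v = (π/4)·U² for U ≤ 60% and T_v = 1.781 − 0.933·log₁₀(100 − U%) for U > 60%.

Drainage path length: H_d = H = 4 m (single drainage).
U ≤ 60%: T_v = (π/4)·U² = (π/4)×0.31² = 0.075477.
t = T_v·H_d²/c_v = 0.075477×4²/3.5 = 0.345 years.

t ≈ 0.345 years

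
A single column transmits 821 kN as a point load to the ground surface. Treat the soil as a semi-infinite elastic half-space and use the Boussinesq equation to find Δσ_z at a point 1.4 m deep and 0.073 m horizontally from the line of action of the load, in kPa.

Δσ_z ≈ 199 kPa

Boussinesq vertical stress below a point load on an elastic half-space:
Δσ_z = 3P/(2πz²) · [1 + (r/z)²]^(−5/2)
r/z = 0.073/1.4 = 0.052143; [1+(r/z)²]^(−5/2) = 0.99324.
Δσ_z = 3×821/(2π×1.4²) × 0.99324 = 200 × 0.99324 = 198.6 kPa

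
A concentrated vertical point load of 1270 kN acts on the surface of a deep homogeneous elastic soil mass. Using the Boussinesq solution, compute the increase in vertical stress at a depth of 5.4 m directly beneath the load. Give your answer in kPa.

Δσ_z ≈ 20.8 kPa

Boussinesq vertical stress below a point load on an elastic half-space:
Δσ_z = 3P/(2πz²) · [1 + (r/z)²]^(−5/2)
r/z = 0/5.4 = 0; [1+(r/z)²]^(−5/2) = 1.
Δσ_z = 3×1270/(2π×5.4²) × 1 = 20.795 × 1 = 20.8 kPa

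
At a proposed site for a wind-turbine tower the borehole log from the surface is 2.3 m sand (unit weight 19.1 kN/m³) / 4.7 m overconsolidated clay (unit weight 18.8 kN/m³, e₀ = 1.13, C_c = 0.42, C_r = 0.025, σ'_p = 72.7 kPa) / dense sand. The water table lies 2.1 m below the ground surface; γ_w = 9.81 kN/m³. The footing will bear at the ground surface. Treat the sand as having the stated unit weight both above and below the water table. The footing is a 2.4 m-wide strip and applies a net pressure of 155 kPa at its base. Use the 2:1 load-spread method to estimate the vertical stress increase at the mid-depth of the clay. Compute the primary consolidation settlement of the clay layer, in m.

S_c ≈ 0.191 m

Mid-depth of clay below the ground surface: z = 2.3 + 4.7/2 = 4.65 m.
Total vertical stress at mid-clay: σ_v = 19.1×2.3 + 18.8×2.35 = 88.11 kPa.
Pore pressure: u = 9.81×(4.65 − 2.1) = 25.015 kPa.
Initial effective stress: σ'_0 = σ_v − u = 88.11 − 25.015 = 63.095 kPa.
Stress increase at mid-clay by the 2:1 spreading method:
Δσ = qB/(B+z) = 155×2.4/(2.4+4.65) = 52.766 kPa
Final effective stress: σ'_f = 63.095 + 52.766 = 115.86 kPa.
σ'_f = 115.86 > σ'_p = 72.7 kPa, so the stress path crosses the preconsolidation pressure — recompression up to σ'_p, then virgin compression beyond:
S_c = H/(1+e₀)·[C_r·log₁₀(σ'_p/σ'_0) + C_c·log₁₀(σ'_f/σ'_p)]
    = 4.7/2.13 × [0.025×log₁₀(72.7/63.095) + 0.42×log₁₀(115.86/72.7)]
    = 2.2066 × [0.0015385 + 0.085008] = 0.191 m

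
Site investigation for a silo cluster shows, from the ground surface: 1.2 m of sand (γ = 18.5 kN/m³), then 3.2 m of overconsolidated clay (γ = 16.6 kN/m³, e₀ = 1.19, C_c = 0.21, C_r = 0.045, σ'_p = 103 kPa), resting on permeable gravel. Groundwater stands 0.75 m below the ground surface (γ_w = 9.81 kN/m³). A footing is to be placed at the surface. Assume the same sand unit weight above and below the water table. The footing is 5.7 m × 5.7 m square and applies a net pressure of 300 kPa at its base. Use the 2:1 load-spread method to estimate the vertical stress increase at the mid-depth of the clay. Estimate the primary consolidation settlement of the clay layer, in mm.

S_c ≈ 98.2 mm

Mid-depth of clay below the ground surface: z = 1.2 + 3.2/2 = 2.8 m.
Total vertical stress at mid-clay: σ_v = 18.5×1.2 + 16.6×1.6 = 48.76 kPa.
Pore pressure: u = 9.81×(2.8 − 0.75) = 20.11 kPa.
Initial effective stress: σ'_0 = σ_v − u = 48.76 − 20.11 = 28.65 kPa.
Stress increase at mid-clay by the 2:1 spreading method:
Δσ = qBL/((B+z)(L+z)) = 300×5.7×5.7/((5.7+2.8)(5.7+2.8)) = 134.91 kPa
Final effective stress: σ'_f = 28.65 + 134.91 = 163.56 kPa.
σ'_f = 163.56 > σ'_p = 103 kPa, so the stress path crosses the preconsolidation pressure — recompression up to σ'_p, then virgin compression beyond:
S_c = H/(1+e₀)·[C_r·log₁₀(σ'_p/σ'_0) + C_c·log₁₀(σ'_f/σ'_p)]
    = 3.2/2.19 × [0.045×log₁₀(103/28.65) + 0.21×log₁₀(163.56/103)]
    = 1.4612 × [0.025007 + 0.042176] = 0.09817 m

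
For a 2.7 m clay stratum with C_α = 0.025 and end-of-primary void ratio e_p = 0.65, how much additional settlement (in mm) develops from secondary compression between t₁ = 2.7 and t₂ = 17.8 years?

Secondary compression: S_s = C_α·H/(1+e_p)·log₁₀(t₂/t₁)
S_s = 0.025×2.7/(1+0.65)×log₁₀(17.8/2.7)
    = 0.04091 × 0.8191 = 0.03351 m

S_s ≈ 33.5 mm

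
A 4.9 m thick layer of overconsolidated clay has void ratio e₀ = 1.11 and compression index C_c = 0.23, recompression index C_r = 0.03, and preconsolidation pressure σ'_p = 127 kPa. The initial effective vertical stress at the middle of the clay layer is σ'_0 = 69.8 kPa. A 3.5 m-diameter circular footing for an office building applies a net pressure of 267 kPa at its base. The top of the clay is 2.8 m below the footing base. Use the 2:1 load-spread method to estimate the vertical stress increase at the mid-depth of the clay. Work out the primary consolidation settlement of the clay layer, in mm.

Mid-depth of clay below the footing base: z = 2.8 + 4.9/2 = 5.25 m.
Stress increase at mid-clay by the 2:1 spreading method:
Δσ ≈ qD²/(D+z)² = 267×3.5²/(3.5+5.25)² = 42.72 kPa
Final effective stress: σ'_f = 69.8 + 42.72 = 112.52 kPa.
σ'_f = 112.52 ≤ σ'_p = 127 kPa, so the clay remains overconsolidated and only the recompression index applies:
S_c = C_r·H/(1+e₀)·log₁₀(σ'_f/σ'_0) = 0.03×4.9/2.11×log₁₀(112.52/69.8)
    = 0.069669 × 0.20737 = 0.01445 m

S_c ≈ 14.4 mm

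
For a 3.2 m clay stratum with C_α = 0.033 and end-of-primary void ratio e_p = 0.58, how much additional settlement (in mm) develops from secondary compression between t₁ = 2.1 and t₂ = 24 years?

Secondary compression: S_s = C_α·H/(1+e_p)·log₁₀(t₂/t₁)
S_s = 0.033×3.2/(1+0.58)×log₁₀(24/2.1)
    = 0.06684 × 1.058 = 0.07071 m

S_s ≈ 70.7 mm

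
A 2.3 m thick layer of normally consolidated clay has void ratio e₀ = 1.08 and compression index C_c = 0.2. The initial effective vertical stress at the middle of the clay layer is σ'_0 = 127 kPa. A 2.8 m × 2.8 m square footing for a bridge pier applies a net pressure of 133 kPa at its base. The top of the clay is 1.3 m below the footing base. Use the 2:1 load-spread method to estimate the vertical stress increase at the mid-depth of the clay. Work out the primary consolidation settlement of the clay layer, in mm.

Mid-depth of clay below the footing base: z = 1.3 + 2.3/2 = 2.45 m.
Stress increase at mid-clay by the 2:1 spreading method:
Δσ = qBL/((B+z)(L+z)) = 133×2.8×2.8/((2.8+2.45)(2.8+2.45)) = 37.831 kPa
Final effective stress: σ'_f = σ'_0 + Δσ = 127 + 37.831 = 164.83 kPa.
Normally consolidated clay, so the full stress increment lies on the virgin compression line:
S_c = C_c·H/(1+e₀)·log₁₀(σ'_f/σ'_0) = 0.2×2.3/(1+1.08)×log₁₀(164.83/127)
    = 0.22115 × 0.11323 = 0.02504 m

S_c ≈ 25 mm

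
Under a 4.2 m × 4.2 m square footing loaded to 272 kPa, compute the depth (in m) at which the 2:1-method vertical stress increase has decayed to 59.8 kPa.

z ≈ 4.76 m

2:1 spreading — at depth z the loaded area has grown by z in each plan dimension:
qB²/(B+z)² = Δσ_z ⇒ z = B(√(q/Δσ_z) − 1) = 4.2×(√(272/59.8) − 1) = 4.757 m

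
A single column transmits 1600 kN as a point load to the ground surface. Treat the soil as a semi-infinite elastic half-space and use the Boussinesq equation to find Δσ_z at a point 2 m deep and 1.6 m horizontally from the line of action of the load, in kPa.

Boussinesq vertical stress below a point load on an elastic half-space:
Δσ_z = 3P/(2πz²) · [1 + (r/z)²]^(−5/2)
r/z = 1.6/2 = 0.8; [1+(r/z)²]^(−5/2) = 0.29033.
Δσ_z = 3×1600/(2π×2²) × 0.29033 = 190.99 × 0.29033 = 55.45 kPa

Δσ_z ≈ 55.5 kPa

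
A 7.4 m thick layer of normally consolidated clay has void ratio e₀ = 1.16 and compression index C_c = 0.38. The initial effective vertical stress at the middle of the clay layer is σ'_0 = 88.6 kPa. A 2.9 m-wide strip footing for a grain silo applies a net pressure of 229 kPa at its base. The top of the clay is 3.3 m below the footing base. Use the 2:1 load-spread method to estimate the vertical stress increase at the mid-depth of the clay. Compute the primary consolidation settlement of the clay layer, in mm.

S_c ≈ 319 mm

Mid-depth of clay below the footing base: z = 3.3 + 7.4/2 = 7 m.
Stress increase at mid-clay by the 2:1 spreading method:
Δσ = qB/(B+z) = 229×2.9/(2.9+7) = 67.081 kPa
Final effective stress: σ'_f = σ'_0 + Δσ = 88.6 + 67.081 = 155.68 kPa.
Normally consolidated clay, so the full stress increment lies on the virgin compression line:
S_c = C_c·H/(1+e₀)·log₁₀(σ'_f/σ'_0) = 0.38×7.4/(1+1.16)×log₁₀(155.68/88.6)
    = 1.3019 × 0.2448 = 0.3187 m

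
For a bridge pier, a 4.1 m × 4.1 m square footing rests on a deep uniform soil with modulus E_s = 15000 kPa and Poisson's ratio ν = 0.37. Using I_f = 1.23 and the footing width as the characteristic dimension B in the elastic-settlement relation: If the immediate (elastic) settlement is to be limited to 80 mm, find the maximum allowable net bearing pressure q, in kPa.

q ≈ 276 kPa

S_e = q·B·(1−ν²)/E_s · I_f  ⇒  q = S_e·E_s / (B·(1−ν²)·I_f).
q = 0.08 × 15000 / (4.1 × 0.8631 × 1.23) = 275.7 kPa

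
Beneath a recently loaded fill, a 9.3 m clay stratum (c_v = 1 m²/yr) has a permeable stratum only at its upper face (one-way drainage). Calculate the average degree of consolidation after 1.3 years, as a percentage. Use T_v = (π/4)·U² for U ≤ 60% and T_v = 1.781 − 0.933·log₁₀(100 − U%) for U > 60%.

U ≈ 13.8 %

Drainage path length: H_d = H = 9.3 m (single drainage).
T_v = c_v·t/H_d² = 1×1.3/9.3² = 0.015031.
T_v = 0.015031 corresponds to the U ≤ 60% branch:
U = √(4T_v/π) = 0.1383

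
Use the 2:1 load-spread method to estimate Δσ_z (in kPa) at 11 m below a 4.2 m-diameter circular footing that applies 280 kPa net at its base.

By the 2:1 method the load spreads at 1 horizontal : 2 vertical, so at depth z the loaded area has grown by z in each plan dimension:
Δσ ≈ qD²/(D+z)² = 280×4.2²/(4.2+11)² = 21.378 kPa

Δσ_z ≈ 21.4 kPa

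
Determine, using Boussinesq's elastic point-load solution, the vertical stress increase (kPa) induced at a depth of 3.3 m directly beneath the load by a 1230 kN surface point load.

Δσ_z ≈ 53.9 kPa

Boussinesq vertical stress below a point load on an elastic half-space:
Δσ_z = 3P/(2πz²) · [1 + (r/z)²]^(−5/2)
r/z = 0/3.3 = 0; [1+(r/z)²]^(−5/2) = 1.
Δσ_z = 3×1230/(2π×3.3²) × 1 = 53.929 × 1 = 53.93 kPa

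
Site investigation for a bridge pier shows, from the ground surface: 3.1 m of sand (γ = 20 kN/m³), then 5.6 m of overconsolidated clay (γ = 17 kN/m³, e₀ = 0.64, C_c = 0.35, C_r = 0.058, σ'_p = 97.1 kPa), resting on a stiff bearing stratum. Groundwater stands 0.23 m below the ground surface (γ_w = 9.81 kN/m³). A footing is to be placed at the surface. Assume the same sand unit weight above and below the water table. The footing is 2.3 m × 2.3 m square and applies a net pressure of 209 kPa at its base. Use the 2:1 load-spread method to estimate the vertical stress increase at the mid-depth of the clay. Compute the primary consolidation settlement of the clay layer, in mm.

Mid-depth of clay below the ground surface: z = 3.1 + 5.6/2 = 5.9 m.
Total vertical stress at mid-clay: σ_v = 20×3.1 + 17×2.8 = 109.6 kPa.
Pore pressure: u = 9.81×(5.9 − 0.23) = 55.623 kPa.
Initial effective stress: σ'_0 = σ_v − u = 109.6 − 55.623 = 53.977 kPa.
Stress increase at mid-clay by the 2:1 spreading method:
Δσ = qBL/((B+z)(L+z)) = 209×2.3×2.3/((2.3+5.9)(2.3+5.9)) = 16.443 kPa
Final effective stress: σ'_f = 53.977 + 16.443 = 70.42 kPa.
σ'_f = 70.42 ≤ σ'_p = 97.1 kPa, so the clay remains overconsolidated and only the recompression index applies:
S_c = C_r·H/(1+e₀)·log₁₀(σ'_f/σ'_0) = 0.058×5.6/1.64×log₁₀(70.42/53.977)
    = 0.19805 × 0.11549 = 0.02287 m

S_c ≈ 22.9 mm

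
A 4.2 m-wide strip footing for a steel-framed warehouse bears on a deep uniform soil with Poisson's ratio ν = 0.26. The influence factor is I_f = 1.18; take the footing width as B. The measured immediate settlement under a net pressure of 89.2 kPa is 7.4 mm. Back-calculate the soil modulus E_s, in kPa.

S_e = q·B·(1−ν²)/E_s · I_f  ⇒  E_s = q·B·(1−ν²)·I_f / S_e.
E_s = 89.2 × 4.2 × 0.9324 × 1.18 / 0.0074 = 55700 kPa

E_s ≈ 55700 kPa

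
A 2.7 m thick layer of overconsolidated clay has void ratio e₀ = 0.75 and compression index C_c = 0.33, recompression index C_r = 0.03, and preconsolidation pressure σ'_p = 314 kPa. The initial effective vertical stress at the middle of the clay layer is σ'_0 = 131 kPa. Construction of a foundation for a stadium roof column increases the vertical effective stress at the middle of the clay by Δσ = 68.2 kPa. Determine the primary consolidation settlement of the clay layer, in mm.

S_c ≈ 8.43 mm

Final effective stress: σ'_f = 131 + 68.2 = 199.2 kPa.
σ'_f = 199.2 ≤ σ'_p = 314 kPa, so the clay remains overconsolidated and only the recompression index applies:
S_c = C_r·H/(1+e₀)·log₁₀(σ'_f/σ'_0) = 0.03×2.7/1.75×log₁₀(199.2/131)
    = 0.046287 × 0.18202 = 0.008425 m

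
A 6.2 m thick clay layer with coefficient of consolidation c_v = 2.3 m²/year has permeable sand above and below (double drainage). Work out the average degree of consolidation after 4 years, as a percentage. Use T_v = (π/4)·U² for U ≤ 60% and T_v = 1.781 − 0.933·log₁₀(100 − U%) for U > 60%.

U ≈ 92.4 %

Drainage path length: H_d = H/2 = 3.1 m (double drainage).
T_v = c_v·t/H_d² = 2.3×4/3.1² = 0.95734.
T_v = 0.95734 corresponds to the U > 60% branch:
U = 1 − 10^((1.781 − T_v)/0.933)/100 = 0.9237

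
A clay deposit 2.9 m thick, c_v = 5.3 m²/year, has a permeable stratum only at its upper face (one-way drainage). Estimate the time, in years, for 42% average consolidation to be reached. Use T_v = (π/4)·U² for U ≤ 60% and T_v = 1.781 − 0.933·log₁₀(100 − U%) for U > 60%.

t ≈ 0.22 years

Drainage path length: H_d = H = 2.9 m (single drainage).
U ≤ 60%: T_v = (π/4)·U² = (π/4)×0.42² = 0.13854.
t = T_v·H_d²/c_v = 0.13854×2.9²/5.3 = 0.2198 years.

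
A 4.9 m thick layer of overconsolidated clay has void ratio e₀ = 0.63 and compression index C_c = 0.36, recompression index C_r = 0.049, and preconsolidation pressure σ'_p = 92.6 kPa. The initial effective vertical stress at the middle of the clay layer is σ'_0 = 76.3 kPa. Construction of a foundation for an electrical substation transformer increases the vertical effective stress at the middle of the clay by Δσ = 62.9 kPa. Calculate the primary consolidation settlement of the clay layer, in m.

Final effective stress: σ'_f = 76.3 + 62.9 = 139.2 kPa.
σ'_f = 139.2 > σ'_p = 92.6 kPa, so the stress path crosses the preconsolidation pressure — recompression up to σ'_p, then virgin compression beyond:
S_c = H/(1+e₀)·[C_r·log₁₀(σ'_p/σ'_0) + C_c·log₁₀(σ'_f/σ'_p)]
    = 4.9/1.63 × [0.049×log₁₀(92.6/76.3) + 0.36×log₁₀(139.2/92.6)]
    = 3.0061 × [0.0041202 + 0.06373] = 0.204 m

S_c ≈ 0.204 m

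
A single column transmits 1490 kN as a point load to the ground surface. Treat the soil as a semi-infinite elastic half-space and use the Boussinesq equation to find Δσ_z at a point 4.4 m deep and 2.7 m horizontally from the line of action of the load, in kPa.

Δσ_z ≈ 16.5 kPa

Boussinesq vertical stress below a point load on an elastic half-space:
Δσ_z = 3P/(2πz²) · [1 + (r/z)²]^(−5/2)
r/z = 2.7/4.4 = 0.61364; [1+(r/z)²]^(−5/2) = 0.4498.
Δσ_z = 3×1490/(2π×4.4²) × 0.4498 = 36.747 × 0.4498 = 16.53 kPa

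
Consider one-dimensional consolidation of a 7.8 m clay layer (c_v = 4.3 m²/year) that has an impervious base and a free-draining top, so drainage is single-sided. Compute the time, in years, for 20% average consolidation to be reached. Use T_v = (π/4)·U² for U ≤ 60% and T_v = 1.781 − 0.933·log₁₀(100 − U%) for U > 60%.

Drainage path length: H_d = H = 7.8 m (single drainage).
U ≤ 60%: T_v = (π/4)·U² = (π/4)×0.2² = 0.031416.
t = T_v·H_d²/c_v = 0.031416×7.8²/4.3 = 0.4445 years.

t ≈ 0.444 years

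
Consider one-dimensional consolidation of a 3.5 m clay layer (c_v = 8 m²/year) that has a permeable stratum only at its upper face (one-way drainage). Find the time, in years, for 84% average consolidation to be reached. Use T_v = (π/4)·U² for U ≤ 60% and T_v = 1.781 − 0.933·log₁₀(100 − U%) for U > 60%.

t ≈ 1.01 years

Drainage path length: H_d = H = 3.5 m (single drainage).
U > 60%: T_v = 1.781 − 0.933·log₁₀(100 − 84) = 0.65756.
t = T_v·H_d²/c_v = 0.65756×3.5²/8 = 1.007 years.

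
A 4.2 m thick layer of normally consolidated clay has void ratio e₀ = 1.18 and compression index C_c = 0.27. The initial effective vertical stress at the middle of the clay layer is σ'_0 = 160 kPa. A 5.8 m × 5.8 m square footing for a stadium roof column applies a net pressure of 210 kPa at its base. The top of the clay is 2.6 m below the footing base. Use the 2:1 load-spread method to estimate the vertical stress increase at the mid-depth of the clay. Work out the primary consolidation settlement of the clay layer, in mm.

S_c ≈ 76.1 mm

Mid-depth of clay below the footing base: z = 2.6 + 4.2/2 = 4.7 m.
Stress increase at mid-clay by the 2:1 spreading method:
Δσ = qBL/((B+z)(L+z)) = 210×5.8×5.8/((5.8+4.7)(5.8+4.7)) = 64.076 kPa
Final effective stress: σ'_f = σ'_0 + Δσ = 160 + 64.076 = 224.08 kPa.
Normally consolidated clay, so the full stress increment lies on the virgin compression line:
S_c = C_c·H/(1+e₀)·log₁₀(σ'_f/σ'_0) = 0.27×4.2/(1+1.18)×log₁₀(224.08/160)
    = 0.52018 × 0.14628 = 0.07609 m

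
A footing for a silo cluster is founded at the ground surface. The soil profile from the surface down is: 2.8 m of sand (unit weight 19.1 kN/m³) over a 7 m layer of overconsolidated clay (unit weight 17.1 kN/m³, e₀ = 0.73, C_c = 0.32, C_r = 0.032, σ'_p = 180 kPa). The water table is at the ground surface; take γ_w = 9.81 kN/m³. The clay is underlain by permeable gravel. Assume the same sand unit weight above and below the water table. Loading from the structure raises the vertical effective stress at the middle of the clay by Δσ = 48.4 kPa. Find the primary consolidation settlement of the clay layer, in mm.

Mid-depth of clay below the ground surface: z = 2.8 + 7/2 = 6.3 m.
Total vertical stress at mid-clay: σ_v = 19.1×2.8 + 17.1×3.5 = 113.33 kPa.
Pore pressure: u = 9.81×(6.3 − 0) = 61.803 kPa.
Initial effective stress: σ'_0 = σ_v − u = 113.33 − 61.803 = 51.527 kPa.
Final effective stress: σ'_f = 51.527 + 48.4 = 99.927 kPa.
σ'_f = 99.927 ≤ σ'_p = 180 kPa, so the clay remains overconsolidated and only the recompression index applies:
S_c = C_r·H/(1+e₀)·log₁₀(σ'_f/σ'_0) = 0.032×7/1.73×log₁₀(99.927/51.527)
    = 0.12948 × 0.28765 = 0.03724 m

S_c ≈ 37.2 mm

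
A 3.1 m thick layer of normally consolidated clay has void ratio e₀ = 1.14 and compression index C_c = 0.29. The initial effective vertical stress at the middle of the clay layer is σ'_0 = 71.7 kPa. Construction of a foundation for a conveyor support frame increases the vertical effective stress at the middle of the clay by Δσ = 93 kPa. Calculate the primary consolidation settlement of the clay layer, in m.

Final effective stress: σ'_f = σ'_0 + Δσ = 71.7 + 93 = 164.7 kPa.
Normally consolidated clay, so the full stress increment lies on the virgin compression line:
S_c = C_c·H/(1+e₀)·log₁₀(σ'_f/σ'_0) = 0.29×3.1/(1+1.14)×log₁₀(164.7/71.7)
    = 0.42009 × 0.36117 = 0.1517 m

S_c ≈ 0.152 m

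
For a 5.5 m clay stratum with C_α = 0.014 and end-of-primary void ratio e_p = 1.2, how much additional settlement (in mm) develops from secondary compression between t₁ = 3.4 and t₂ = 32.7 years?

S_s ≈ 34.4 mm

Secondary compression: S_s = C_α·H/(1+e_p)·log₁₀(t₂/t₁)
S_s = 0.014×5.5/(1+1.2)×log₁₀(32.7/3.4)
    = 0.035 × 0.9831 = 0.03441 m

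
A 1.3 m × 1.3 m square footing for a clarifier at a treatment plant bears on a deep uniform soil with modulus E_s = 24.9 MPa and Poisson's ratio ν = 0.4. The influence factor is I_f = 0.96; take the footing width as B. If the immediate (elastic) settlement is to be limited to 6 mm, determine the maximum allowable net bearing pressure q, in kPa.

q ≈ 143 kPa

E_s = 24.9 MPa = 24900 kPa.
S_e = q·B·(1−ν²)/E_s · I_f  ⇒  q = S_e·E_s / (B·(1−ν²)·I_f).
q = 0.006 × 24900 / (1.3 × 0.84 × 0.96) = 142.5 kPa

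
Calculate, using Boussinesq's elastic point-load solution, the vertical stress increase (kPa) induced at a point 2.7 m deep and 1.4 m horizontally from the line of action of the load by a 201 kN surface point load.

Δσ_z ≈ 7.26 kPa

Boussinesq vertical stress below a point load on an elastic half-space:
Δσ_z = 3P/(2πz²) · [1 + (r/z)²]^(−5/2)
r/z = 1.4/2.7 = 0.51852; [1+(r/z)²]^(−5/2) = 0.5514.
Δσ_z = 3×201/(2π×2.7²) × 0.5514 = 13.165 × 0.5514 = 7.259 kPa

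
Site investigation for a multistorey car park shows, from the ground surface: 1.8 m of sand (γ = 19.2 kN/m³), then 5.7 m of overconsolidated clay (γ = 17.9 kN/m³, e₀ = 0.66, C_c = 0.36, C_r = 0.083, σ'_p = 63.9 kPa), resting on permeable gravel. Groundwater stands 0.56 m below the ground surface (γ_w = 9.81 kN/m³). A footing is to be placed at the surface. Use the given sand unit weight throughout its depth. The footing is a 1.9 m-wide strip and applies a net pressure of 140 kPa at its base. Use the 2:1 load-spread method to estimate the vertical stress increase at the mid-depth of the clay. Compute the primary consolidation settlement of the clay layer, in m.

Mid-depth of clay below the ground surface: z = 1.8 + 5.7/2 = 4.65 m.
Total vertical stress at mid-clay: σ_v = 19.2×1.8 + 17.9×2.85 = 85.575 kPa.
Pore pressure: u = 9.81×(4.65 − 0.56) = 40.123 kPa.
Initial effective stress: σ'_0 = σ_v − u = 85.575 − 40.123 = 45.452 kPa.
Stress increase at mid-clay by the 2:1 spreading method:
Δσ = qB/(B+z) = 140×1.9/(1.9+4.65) = 40.611 kPa
Final effective stress: σ'_f = 45.452 + 40.611 = 86.063 kPa.
σ'_f = 86.063 > σ'_p = 63.9 kPa, so the stress path crosses the preconsolidation pressure — recompression up to σ'_p, then virgin compression beyond:
S_c = H/(1+e₀)·[C_r·log₁₀(σ'_p/σ'_0) + C_c·log₁₀(σ'_f/σ'_p)]
    = 5.7/1.66 × [0.083×log₁₀(63.9/45.452) + 0.36×log₁₀(86.063/63.9)]
    = 3.4337 × [0.01228 + 0.046554] = 0.202 m

S_c ≈ 0.202 m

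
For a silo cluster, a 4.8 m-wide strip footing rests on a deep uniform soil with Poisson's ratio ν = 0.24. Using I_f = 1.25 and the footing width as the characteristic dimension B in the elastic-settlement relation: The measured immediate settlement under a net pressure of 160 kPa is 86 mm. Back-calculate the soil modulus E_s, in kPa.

S_e = q·B·(1−ν²)/E_s · I_f  ⇒  E_s = q·B·(1−ν²)·I_f / S_e.
E_s = 160 × 4.8 × 0.9424 × 1.25 / 0.086 = 10520 kPa

E_s ≈ 10500 kPa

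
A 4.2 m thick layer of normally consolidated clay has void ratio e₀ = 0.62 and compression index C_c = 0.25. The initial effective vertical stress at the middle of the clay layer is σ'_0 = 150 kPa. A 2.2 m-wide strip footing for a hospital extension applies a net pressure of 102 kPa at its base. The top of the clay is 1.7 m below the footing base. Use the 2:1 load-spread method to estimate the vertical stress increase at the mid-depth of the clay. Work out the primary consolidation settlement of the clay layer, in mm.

S_c ≈ 62.7 mm

Mid-depth of clay below the footing base: z = 1.7 + 4.2/2 = 3.8 m.
Stress increase at mid-clay by the 2:1 spreading method:
Δσ = qB/(B+z) = 102×2.2/(2.2+3.8) = 37.4 kPa
Final effective stress: σ'_f = σ'_0 + Δσ = 150 + 37.4 = 187.4 kPa.
Normally consolidated clay, so the full stress increment lies on the virgin compression line:
S_c = C_c·H/(1+e₀)·log₁₀(σ'_f/σ'_0) = 0.25×4.2/(1+0.62)×log₁₀(187.4/150)
    = 0.64815 × 0.096678 = 0.06266 m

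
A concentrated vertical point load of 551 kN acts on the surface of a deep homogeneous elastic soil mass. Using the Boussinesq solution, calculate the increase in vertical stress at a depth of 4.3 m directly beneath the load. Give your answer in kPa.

Δσ_z ≈ 14.2 kPa

Boussinesq vertical stress below a point load on an elastic half-space:
Δσ_z = 3P/(2πz²) · [1 + (r/z)²]^(−5/2)
r/z = 0/4.3 = 0; [1+(r/z)²]^(−5/2) = 1.
Δσ_z = 3×551/(2π×4.3²) × 1 = 14.228 × 1 = 14.23 kPa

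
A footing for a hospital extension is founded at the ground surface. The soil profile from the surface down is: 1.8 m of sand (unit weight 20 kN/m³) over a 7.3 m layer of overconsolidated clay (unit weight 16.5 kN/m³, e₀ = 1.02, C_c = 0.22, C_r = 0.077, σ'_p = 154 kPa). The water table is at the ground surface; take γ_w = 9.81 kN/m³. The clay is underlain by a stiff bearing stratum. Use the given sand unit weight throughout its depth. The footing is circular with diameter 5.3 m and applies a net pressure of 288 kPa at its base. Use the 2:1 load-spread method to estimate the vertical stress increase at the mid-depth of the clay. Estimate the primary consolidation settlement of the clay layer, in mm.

Mid-depth of clay below the ground surface: z = 1.8 + 7.3/2 = 5.45 m.
Total vertical stress at mid-clay: σ_v = 20×1.8 + 16.5×3.65 = 96.225 kPa.
Pore pressure: u = 9.81×(5.45 − 0) = 53.465 kPa.
Initial effective stress: σ'_0 = σ_v − u = 96.225 − 53.465 = 42.76 kPa.
Stress increase at mid-clay by the 2:1 spreading method:
Δσ ≈ qD²/(D+z)² = 288×5.3²/(5.3+5.45)² = 70.005 kPa
Final effective stress: σ'_f = 42.76 + 70.005 = 112.76 kPa.
σ'_f = 112.76 ≤ σ'_p = 154 kPa, so the clay remains overconsolidated and only the recompression index applies:
S_c = C_r·H/(1+e₀)·log₁₀(σ'_f/σ'_0) = 0.077×7.3/2.02×log₁₀(112.76/42.76)
    = 0.27827 × 0.42112 = 0.1172 m

S_c ≈ 117 mm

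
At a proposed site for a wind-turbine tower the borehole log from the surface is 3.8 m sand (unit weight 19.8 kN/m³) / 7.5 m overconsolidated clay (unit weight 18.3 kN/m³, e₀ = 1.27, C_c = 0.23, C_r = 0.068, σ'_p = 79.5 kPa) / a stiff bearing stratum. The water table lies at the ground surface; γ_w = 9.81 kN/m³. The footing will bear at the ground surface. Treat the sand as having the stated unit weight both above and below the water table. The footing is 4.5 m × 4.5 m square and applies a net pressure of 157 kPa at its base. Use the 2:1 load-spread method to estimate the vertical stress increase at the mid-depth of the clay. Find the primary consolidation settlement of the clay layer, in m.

Mid-depth of clay below the ground surface: z = 3.8 + 7.5/2 = 7.55 m.
Total vertical stress at mid-clay: σ_v = 19.8×3.8 + 18.3×3.75 = 143.87 kPa.
Pore pressure: u = 9.81×(7.55 − 0) = 74.066 kPa.
Initial effective stress: σ'_0 = σ_v − u = 143.87 − 74.066 = 69.804 kPa.
Stress increase at mid-clay by the 2:1 spreading method:
Δσ = qBL/((B+z)(L+z)) = 157×4.5×4.5/((4.5+7.55)(4.5+7.55)) = 21.895 kPa
Final effective stress: σ'_f = 69.804 + 21.895 = 91.699 kPa.
σ'_f = 91.699 > σ'_p = 79.5 kPa, so the stress path crosses the preconsolidation pressure — recompression up to σ'_p, then virgin compression beyond:
S_c = H/(1+e₀)·[C_r·log₁₀(σ'_p/σ'_0) + C_c·log₁₀(σ'_f/σ'_p)]
    = 7.5/2.27 × [0.068×log₁₀(79.5/69.804) + 0.23×log₁₀(91.699/79.5)]
    = 3.304 × [0.0038411 + 0.014259] = 0.0598 m

S_c ≈ 0.0598 m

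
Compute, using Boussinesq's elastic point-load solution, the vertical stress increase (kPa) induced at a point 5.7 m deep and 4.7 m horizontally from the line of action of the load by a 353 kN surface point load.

Boussinesq vertical stress below a point load on an elastic half-space:
Δσ_z = 3P/(2πz²) · [1 + (r/z)²]^(−5/2)
r/z = 4.7/5.7 = 0.82456; [1+(r/z)²]^(−5/2) = 0.27339.
Δσ_z = 3×353/(2π×5.7²) × 0.27339 = 5.1876 × 0.27339 = 1.418 kPa

Δσ_z ≈ 1.42 kPa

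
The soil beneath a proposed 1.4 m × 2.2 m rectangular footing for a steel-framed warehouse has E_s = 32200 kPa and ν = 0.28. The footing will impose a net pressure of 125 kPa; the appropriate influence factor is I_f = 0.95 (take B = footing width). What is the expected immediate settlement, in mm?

Immediate (elastic) settlement: S_e = q·B·(1−ν²)/E_s · I_f.
S_e = 125 × 1.4 × (1 − 0.28²) / 32200 × 0.95
    = 125 × 1.4 × 0.9216 / 32200 × 0.95
    = 0.004758 m = 4.758 mm

S_e ≈ 4.76 mm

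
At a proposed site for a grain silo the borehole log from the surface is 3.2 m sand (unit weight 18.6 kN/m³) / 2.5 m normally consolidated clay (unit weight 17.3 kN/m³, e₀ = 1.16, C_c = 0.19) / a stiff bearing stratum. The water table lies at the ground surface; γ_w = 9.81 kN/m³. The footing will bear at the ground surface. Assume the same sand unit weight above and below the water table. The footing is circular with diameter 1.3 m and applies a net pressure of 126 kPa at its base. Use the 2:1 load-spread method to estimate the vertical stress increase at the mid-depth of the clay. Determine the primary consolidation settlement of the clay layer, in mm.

S_c ≈ 15.1 mm

Mid-depth of clay below the ground surface: z = 3.2 + 2.5/2 = 4.45 m.
Total vertical stress at mid-clay: σ_v = 18.6×3.2 + 17.3×1.25 = 81.145 kPa.
Pore pressure: u = 9.81×(4.45 − 0) = 43.655 kPa.
Initial effective stress: σ'_0 = σ_v − u = 81.145 − 43.655 = 37.49 kPa.
Stress increase at mid-clay by the 2:1 spreading method:
Δσ ≈ qD²/(D+z)² = 126×1.3²/(1.3+4.45)² = 6.4405 kPa
Final effective stress: σ'_f = σ'_0 + Δσ = 37.49 + 6.4405 = 43.931 kPa.
Normally consolidated clay, so the full stress increment lies on the virgin compression line:
S_c = C_c·H/(1+e₀)·log₁₀(σ'_f/σ'_0) = 0.19×2.5/(1+1.16)×log₁₀(43.931/37.49)
    = 0.21991 × 0.068856 = 0.01514 m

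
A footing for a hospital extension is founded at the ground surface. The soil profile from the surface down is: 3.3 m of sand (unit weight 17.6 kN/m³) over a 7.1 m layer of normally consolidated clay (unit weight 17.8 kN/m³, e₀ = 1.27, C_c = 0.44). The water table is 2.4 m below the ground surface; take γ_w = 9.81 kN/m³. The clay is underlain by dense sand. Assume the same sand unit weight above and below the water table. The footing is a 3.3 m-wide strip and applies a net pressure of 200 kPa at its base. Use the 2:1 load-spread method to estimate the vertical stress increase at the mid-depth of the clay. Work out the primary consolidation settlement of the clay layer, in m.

Mid-depth of clay below the ground surface: z = 3.3 + 7.1/2 = 6.85 m.
Total vertical stress at mid-clay: σ_v = 17.6×3.3 + 17.8×3.55 = 121.27 kPa.
Pore pressure: u = 9.81×(6.85 − 2.4) = 43.655 kPa.
Initial effective stress: σ'_0 = σ_v − u = 121.27 − 43.655 = 77.615 kPa.
Stress increase at mid-clay by the 2:1 spreading method:
Δσ = qB/(B+z) = 200×3.3/(3.3+6.85) = 65.025 kPa
Final effective stress: σ'_f = σ'_0 + Δσ = 77.615 + 65.025 = 142.64 kPa.
Normally consolidated clay, so the full stress increment lies on the virgin compression line:
S_c = C_c·H/(1+e₀)·log₁₀(σ'_f/σ'_0) = 0.44×7.1/(1+1.27)×log₁₀(142.64/77.615)
    = 1.3762 × 0.2643 = 0.3637 m

S_c ≈ 0.364 m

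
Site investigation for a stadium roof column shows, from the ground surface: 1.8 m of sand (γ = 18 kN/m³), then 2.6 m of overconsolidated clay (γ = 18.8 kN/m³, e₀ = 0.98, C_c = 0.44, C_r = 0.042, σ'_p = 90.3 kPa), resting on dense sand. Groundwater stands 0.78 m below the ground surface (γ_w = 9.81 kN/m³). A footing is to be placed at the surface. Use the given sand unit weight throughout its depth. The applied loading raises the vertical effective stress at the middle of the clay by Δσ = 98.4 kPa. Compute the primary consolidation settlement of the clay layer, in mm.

S_c ≈ 120 mm

Mid-depth of clay below the ground surface: z = 1.8 + 2.6/2 = 3.1 m.
Total vertical stress at mid-clay: σ_v = 18×1.8 + 18.8×1.3 = 56.84 kPa.
Pore pressure: u = 9.81×(3.1 − 0.78) = 22.759 kPa.
Initial effective stress: σ'_0 = σ_v − u = 56.84 − 22.759 = 34.081 kPa.
Final effective stress: σ'_f = 34.081 + 98.4 = 132.48 kPa.
σ'_f = 132.48 > σ'_p = 90.3 kPa, so the stress path crosses the preconsolidation pressure — recompression up to σ'_p, then virgin compression beyond:
S_c = H/(1+e₀)·[C_r·log₁₀(σ'_p/σ'_0) + C_c·log₁₀(σ'_f/σ'_p)]
    = 2.6/1.98 × [0.042×log₁₀(90.3/34.081) + 0.44×log₁₀(132.48/90.3)]
    = 1.3131 × [0.017773 + 0.073244] = 0.1195 m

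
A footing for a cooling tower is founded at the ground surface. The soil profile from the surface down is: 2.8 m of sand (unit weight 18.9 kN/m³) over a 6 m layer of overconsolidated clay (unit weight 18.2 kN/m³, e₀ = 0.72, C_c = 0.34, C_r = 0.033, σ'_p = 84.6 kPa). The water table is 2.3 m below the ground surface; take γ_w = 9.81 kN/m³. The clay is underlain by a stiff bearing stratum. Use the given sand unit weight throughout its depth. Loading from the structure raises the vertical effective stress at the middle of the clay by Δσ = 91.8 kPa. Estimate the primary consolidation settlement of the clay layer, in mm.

S_c ≈ 351 mm

Mid-depth of clay below the ground surface: z = 2.8 + 6/2 = 5.8 m.
Total vertical stress at mid-clay: σ_v = 18.9×2.8 + 18.2×3 = 107.52 kPa.
Pore pressure: u = 9.81×(5.8 − 2.3) = 34.335 kPa.
Initial effective stress: σ'_0 = σ_v − u = 107.52 − 34.335 = 73.185 kPa.
Final effective stress: σ'_f = 73.185 + 91.8 = 164.99 kPa.
σ'_f = 164.99 > σ'_p = 84.6 kPa, so the stress path crosses the preconsolidation pressure — recompression up to σ'_p, then virgin compression beyond:
S_c = H/(1+e₀)·[C_r·log₁₀(σ'_p/σ'_0) + C_c·log₁₀(σ'_f/σ'_p)]
    = 6/1.72 × [0.033×log₁₀(84.6/73.185) + 0.34×log₁₀(164.99/84.6)]
    = 3.4884 × [0.0020773 + 0.09863] = 0.3513 m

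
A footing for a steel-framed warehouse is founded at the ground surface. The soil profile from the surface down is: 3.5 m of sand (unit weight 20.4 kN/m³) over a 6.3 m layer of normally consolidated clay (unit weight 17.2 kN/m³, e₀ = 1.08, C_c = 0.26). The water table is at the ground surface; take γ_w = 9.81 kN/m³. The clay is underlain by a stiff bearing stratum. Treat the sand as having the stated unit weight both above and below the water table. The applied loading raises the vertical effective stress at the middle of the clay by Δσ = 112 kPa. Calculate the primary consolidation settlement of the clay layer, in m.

S_c ≈ 0.359 m

Mid-depth of clay below the ground surface: z = 3.5 + 6.3/2 = 6.65 m.
Total vertical stress at mid-clay: σ_v = 20.4×3.5 + 17.2×3.15 = 125.58 kPa.
Pore pressure: u = 9.81×(6.65 − 0) = 65.237 kPa.
Initial effective stress: σ'_0 = σ_v − u = 125.58 − 65.237 = 60.343 kPa.
Final effective stress: σ'_f = σ'_0 + Δσ = 60.343 + 112 = 172.34 kPa.
Normally consolidated clay, so the full stress increment lies on the virgin compression line:
S_c = C_c·H/(1+e₀)·log₁₀(σ'_f/σ'_0) = 0.26×6.3/(1+1.08)×log₁₀(172.34/60.343)
    = 0.7875 × 0.45576 = 0.3589 m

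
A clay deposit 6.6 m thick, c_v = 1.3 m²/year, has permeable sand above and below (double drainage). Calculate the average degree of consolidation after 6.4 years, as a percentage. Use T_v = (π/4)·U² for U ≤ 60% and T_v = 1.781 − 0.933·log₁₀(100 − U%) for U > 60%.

U ≈ 87.7 %

Drainage path length: H_d = H/2 = 3.3 m (double drainage).
T_v = c_v·t/H_d² = 1.3×6.4/3.3² = 0.764.
T_v = 0.764 corresponds to the U > 60% branch:
U = 1 − 10^((1.781 − T_v)/0.933)/100 = 0.877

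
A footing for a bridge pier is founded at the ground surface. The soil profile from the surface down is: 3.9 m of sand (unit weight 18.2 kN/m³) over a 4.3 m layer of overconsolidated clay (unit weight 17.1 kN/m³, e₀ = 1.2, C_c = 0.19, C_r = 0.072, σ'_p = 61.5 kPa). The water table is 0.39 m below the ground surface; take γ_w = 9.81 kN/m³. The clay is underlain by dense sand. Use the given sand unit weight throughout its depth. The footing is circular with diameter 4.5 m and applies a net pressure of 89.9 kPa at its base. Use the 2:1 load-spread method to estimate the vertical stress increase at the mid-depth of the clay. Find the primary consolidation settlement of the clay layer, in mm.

Mid-depth of clay below the ground surface: z = 3.9 + 4.3/2 = 6.05 m.
Total vertical stress at mid-clay: σ_v = 18.2×3.9 + 17.1×2.15 = 107.74 kPa.
Pore pressure: u = 9.81×(6.05 − 0.39) = 55.525 kPa.
Initial effective stress: σ'_0 = σ_v − u = 107.74 − 55.525 = 52.215 kPa.
Stress increase at mid-clay by the 2:1 spreading method:
Δσ ≈ qD²/(D+z)² = 89.9×4.5²/(4.5+6.05)² = 16.356 kPa
Final effective stress: σ'_f = 52.215 + 16.356 = 68.571 kPa.
σ'_f = 68.571 > σ'_p = 61.5 kPa, so the stress path crosses the preconsolidation pressure — recompression up to σ'_p, then virgin compression beyond:
S_c = H/(1+e₀)·[C_r·log₁₀(σ'_p/σ'_0) + C_c·log₁₀(σ'_f/σ'_p)]
    = 4.3/2.2 × [0.072×log₁₀(61.5/52.215) + 0.19×log₁₀(68.571/61.5)]
    = 1.9545 × [0.0051177 + 0.0089804] = 0.02755 m

S_c ≈ 27.6 mm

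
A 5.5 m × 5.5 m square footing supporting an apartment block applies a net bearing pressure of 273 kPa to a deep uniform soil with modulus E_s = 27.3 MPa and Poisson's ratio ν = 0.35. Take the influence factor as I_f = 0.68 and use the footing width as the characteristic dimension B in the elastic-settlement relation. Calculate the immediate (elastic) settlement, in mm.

S_e ≈ 32.8 mm

Immediate (elastic) settlement: S_e = q·B·(1−ν²)/E_s · I_f.
E_s = 27.3 MPa = 27300 kPa.
S_e = 273 × 5.5 × (1 − 0.35²) / 27300 × 0.68
    = 273 × 5.5 × 0.8775 / 27300 × 0.68
    = 0.03282 m = 32.82 mm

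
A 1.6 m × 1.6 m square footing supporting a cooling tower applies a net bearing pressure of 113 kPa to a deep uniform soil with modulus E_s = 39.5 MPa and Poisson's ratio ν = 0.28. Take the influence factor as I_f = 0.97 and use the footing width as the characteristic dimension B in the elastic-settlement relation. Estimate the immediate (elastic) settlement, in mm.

Immediate (elastic) settlement: S_e = q·B·(1−ν²)/E_s · I_f.
E_s = 39.5 MPa = 39500 kPa.
S_e = 113 × 1.6 × (1 − 0.28²) / 39500 × 0.97
    = 113 × 1.6 × 0.9216 / 39500 × 0.97
    = 0.004092 m = 4.092 mm

S_e ≈ 4.09 mm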